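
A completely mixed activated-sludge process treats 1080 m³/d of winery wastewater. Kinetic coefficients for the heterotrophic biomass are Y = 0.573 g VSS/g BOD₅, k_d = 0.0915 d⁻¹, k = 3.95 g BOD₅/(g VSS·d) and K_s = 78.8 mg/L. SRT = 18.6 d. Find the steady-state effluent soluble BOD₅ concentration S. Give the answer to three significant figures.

S ≈ 5.40 mg/L

Effluent substrate depends only on kinetics and SRT: S = K_s(1 + k_d θ_c) / [θ_c(Yk − k_d) − 1] = 78.8 × (1 + 0.0915 × 18.6) / [18.6 × (0.573 × 3.95 − 0.0915) − 1] = 212.9 / 39.40 = 5.404 mg/L.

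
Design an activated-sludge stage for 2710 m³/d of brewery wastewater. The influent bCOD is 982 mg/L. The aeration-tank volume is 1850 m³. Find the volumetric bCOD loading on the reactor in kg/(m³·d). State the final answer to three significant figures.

L_v ≈ 1.44 kg bCOD/(m³·d)

Volumetric loading L_v = Q·S₀ / V = 2710 × 982 g/m³ / 1850 m³ = 1438 g/(m³·d) = 1.438 kg bCOD/(m³·d).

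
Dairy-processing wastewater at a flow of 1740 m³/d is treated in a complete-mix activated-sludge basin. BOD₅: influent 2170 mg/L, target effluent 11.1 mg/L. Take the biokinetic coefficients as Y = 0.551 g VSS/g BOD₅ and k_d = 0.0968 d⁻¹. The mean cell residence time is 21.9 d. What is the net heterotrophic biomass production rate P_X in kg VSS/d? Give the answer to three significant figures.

P_X ≈ 663 kg VSS/d

The observed yield is Y_obs = Y/(1 + k_d·θ_c) = 0.551 / (1 + 0.0968 × 21.9) = 0.551 / 3.120 = 0.1766 g VSS per g BOD₅ removed.
ΔS = 2170 − 11.1 = 2159 mg/L, so the substrate removal rate is 1740 × 2159/1000 = 3756 kg BOD₅/d.
Biomass produced: P_X = Y_obs·Q·ΔS = 0.1766 × 3756 ≈ 663.4 kg VSS/d.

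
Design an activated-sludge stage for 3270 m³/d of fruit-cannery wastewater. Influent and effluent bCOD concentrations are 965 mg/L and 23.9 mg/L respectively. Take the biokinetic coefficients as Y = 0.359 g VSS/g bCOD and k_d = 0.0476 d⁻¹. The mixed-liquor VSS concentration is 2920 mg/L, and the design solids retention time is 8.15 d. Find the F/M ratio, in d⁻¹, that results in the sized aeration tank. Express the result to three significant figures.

Rearranging the biomass balance for a CMAS with decay, V = Y·Q·ΔS·θ_c / [X·(1+k_d θ_c)] = 0.359 × 3270 × (965 − 23.9) × 8.15 / [2920 × (1 + 0.0476 × 8.15)] = 9×10^6 / 4053 = 2222 m³.
F/M = applied load / biomass = Q·S₀/(V·X) = 3270 × 965 / (2222 × 2920) = 0.4864 d⁻¹.

F/M ≈ 0.486 d⁻¹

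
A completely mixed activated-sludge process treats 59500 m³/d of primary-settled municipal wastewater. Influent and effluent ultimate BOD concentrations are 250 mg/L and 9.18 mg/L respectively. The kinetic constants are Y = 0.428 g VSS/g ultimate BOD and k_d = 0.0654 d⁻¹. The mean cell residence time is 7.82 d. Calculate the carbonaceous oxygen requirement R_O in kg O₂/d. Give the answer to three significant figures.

R_O ≈ 8570 kg O₂/d

Correct the yield for decay: Y_obs = Y/(1 + k_d θ_c) = 0.428 / (1 + 0.0654 × 7.82) = 0.428 / 1.511 = 0.2832.
Q·(S₀ − S) = 59500 × (250 − 9.18) × 10⁻³ = 14329 kg/d removed.
Net sludge production P_X = 0.2832 × 14329 = 4058 kg VSS/d.
R_O = Q·(S₀ − S) − 1.42·P_X = 14329 − 1.42 × 4058 = 8567 kg O₂/d.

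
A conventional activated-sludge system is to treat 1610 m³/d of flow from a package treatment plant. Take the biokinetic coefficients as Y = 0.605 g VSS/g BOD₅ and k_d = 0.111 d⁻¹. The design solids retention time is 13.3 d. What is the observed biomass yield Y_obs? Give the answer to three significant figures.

Y_obs ≈ 0.244 g VSS/g BOD₅

Correct the yield for decay: Y_obs = Y/(1 + k_d θ_c) = 0.605 / (1 + 0.111 × 13.3) = 0.605 / 2.476 = 0.2443.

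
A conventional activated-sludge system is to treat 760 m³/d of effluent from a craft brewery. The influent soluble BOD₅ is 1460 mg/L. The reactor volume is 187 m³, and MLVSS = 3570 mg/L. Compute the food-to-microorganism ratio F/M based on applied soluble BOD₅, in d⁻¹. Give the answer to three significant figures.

F/M = applied load / biomass = Q·S₀/(V·X) = 760 × 1460 / (187.0 × 3570) = 1.662 d⁻¹.

F/M ≈ 1.66 d⁻¹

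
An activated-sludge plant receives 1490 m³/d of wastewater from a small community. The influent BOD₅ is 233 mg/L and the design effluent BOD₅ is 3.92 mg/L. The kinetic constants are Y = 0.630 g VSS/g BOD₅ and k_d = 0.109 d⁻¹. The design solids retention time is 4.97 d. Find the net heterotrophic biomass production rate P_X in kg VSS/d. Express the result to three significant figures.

P_X ≈ 139 kg VSS/d

The observed yield is Y_obs = Y/(1 + k_d·θ_c) = 0.630 / (1 + 0.109 × 4.97) = 0.630 / 1.542 = 0.4086 g VSS per g BOD₅ removed.
Q·(S₀ − S) = 1490 × (233 − 3.92) × 10⁻³ = 341.3 kg/d removed.
P_X = Y_obs · Q(S₀ − S) = 0.4086 × 341.3 = 139.5 kg VSS/d.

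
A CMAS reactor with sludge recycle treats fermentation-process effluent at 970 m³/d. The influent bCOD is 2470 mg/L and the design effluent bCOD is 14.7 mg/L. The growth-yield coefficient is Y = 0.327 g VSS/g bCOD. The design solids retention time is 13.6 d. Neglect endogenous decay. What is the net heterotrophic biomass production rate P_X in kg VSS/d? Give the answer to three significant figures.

No decay correction is needed, so Y_obs = Y = 0.327.
Mass of bCOD removed per day: Q(S₀ − S) = 970 × 2455 g/m³ = 2382 kg/d.
P_X = Y_obs · Q(S₀ − S) = 0.3270 × 2382 = 778.8 kg VSS/d.

P_X ≈ 779 kg VSS/d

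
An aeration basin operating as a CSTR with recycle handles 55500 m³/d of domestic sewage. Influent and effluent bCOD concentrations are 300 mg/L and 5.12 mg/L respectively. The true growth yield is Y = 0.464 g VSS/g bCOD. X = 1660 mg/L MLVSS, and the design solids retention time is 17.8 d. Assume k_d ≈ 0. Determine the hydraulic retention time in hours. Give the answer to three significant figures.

τ ≈ 35.2 h

Biomass mass balance (decay neglected): V·X = Y·Q·(S₀ − S)·θ_c, so V = 0.464 × 55500 × (300 − 5.12) × 17.8 / 1660 = 81427 m³.
Hydraulic retention time τ = V/Q = 81427 / 55500 = 1.467 d = 35.21 h.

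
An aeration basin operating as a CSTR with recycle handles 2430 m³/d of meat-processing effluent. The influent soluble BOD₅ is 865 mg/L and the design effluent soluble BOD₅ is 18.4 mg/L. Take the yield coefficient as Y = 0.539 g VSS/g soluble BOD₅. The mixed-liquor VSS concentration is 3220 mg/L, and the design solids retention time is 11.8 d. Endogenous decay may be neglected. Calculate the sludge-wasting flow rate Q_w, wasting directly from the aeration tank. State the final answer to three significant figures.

Q_w ≈ 344 m³/d

V·X = Y·Q·ΔS·θ_c gives V = 0.539 × 2430 × (865 − 18.4) × 11.8 / 3220 = 4063 m³.
For wasting at MLVSS concentration, Q_w = V/θ_c = 4063/11.8 = 344.4 m³/d.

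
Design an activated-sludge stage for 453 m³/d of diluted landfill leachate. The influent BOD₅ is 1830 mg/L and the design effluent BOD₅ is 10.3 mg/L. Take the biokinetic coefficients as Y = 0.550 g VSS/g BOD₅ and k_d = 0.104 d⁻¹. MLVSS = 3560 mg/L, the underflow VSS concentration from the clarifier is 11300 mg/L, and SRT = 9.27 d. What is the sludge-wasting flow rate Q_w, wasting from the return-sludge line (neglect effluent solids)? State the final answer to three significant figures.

Q_w ≈ 20.4 m³/d

From the SRT design equation V = Y Q (S₀−S) θ_c / [X (1 + k_d θ_c)] = 0.550 × 453 × (1830 − 10.3) × 9.27 / [3560 × (1 + 0.104 × 9.27)] = 4.2×10^6 / 6992 = 601.1 m³.
θ_c = V·X/(Q_w·X_r) when wasting from the recycle, so Q_w = V·X/(θ_c·X_r) = 601.1 × 3560 / (9.27 × 11300) = 20.43 m³/d.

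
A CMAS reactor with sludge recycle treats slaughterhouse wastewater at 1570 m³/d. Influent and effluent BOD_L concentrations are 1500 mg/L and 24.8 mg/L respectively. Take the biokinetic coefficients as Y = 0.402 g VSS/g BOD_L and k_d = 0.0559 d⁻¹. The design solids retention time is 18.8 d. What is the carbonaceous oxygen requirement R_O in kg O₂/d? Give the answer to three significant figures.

Y_obs = Y / (1 + k_d θ_c) = 0.402 / (1 + 0.0559 × 18.8) = 0.402 / 2.051 = 0.1960.
ΔS = 1500 − 24.8 = 1475 mg/L, so the substrate removal rate is 1570 × 1475/1000 = 2316 kg BOD_L/d.
Biomass synthesised: P_X = Y_obs × 2316 = 454.0 kg VSS/d.
Carbonaceous O₂ demand = substrate oxidised − cell-mass equivalent = 2316 − 1.42 × 454.0 = 1671 kg O₂/d.

R_O ≈ 1670 kg O₂/d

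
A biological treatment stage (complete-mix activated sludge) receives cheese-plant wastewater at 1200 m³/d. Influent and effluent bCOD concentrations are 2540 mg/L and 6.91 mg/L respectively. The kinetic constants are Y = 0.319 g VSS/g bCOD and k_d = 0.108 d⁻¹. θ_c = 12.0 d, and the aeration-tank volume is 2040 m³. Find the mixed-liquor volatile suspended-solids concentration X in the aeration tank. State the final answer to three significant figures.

From V·X·(1 + k_d·θ_c) = Y·Q·(S₀ − S)·θ_c: X = 0.319 × 1200 × (2540 − 6.91) × 12.0 / [2040 × (1 + 0.108 × 12.0)] = 2484 mg/L.

X ≈ 2480 mg/L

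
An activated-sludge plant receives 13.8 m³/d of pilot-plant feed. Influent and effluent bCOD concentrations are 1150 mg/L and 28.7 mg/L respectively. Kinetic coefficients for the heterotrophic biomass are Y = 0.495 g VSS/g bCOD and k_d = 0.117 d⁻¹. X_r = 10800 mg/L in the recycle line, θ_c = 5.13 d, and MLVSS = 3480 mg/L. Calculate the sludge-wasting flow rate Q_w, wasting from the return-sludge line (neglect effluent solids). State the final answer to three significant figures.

From the SRT design equation V = Y Q (S₀−S) θ_c / [X (1 + k_d θ_c)] = 0.495 × 13.8 × (1150 − 28.7) × 5.13 / [3480 × (1 + 0.117 × 5.13)] = 3.93×10^4 / 5569 = 7.056 m³.
Wasting from the return line (neglecting effluent solids): Q_w = V·X / (θ_c·X_r) = 7.056 × 3480 / (5.13 × 10800) = 0.4432 m³/d.

Q_w ≈ 0.443 m³/d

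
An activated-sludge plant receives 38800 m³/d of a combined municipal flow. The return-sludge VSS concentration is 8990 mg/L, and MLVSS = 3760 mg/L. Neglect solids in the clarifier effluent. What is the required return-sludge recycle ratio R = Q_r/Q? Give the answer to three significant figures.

R ≈ 0.719

Solids balance on the clarifier gives (1+R)X = R·X_r, so R = X/(X_r − X) = 3760 / (8990 − 3760) = 0.7189.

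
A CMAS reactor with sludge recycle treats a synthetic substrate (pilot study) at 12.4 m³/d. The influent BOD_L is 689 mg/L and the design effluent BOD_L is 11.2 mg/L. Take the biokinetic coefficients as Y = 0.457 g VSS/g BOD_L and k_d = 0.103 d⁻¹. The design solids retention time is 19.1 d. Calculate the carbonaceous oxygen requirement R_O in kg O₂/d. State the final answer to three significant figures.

Y_obs = Y / (1 + k_d θ_c) = 0.457 / (1 + 0.103 × 19.1) = 0.457 / 2.967 = 0.1540.
Mass of BOD_L removed per day: Q(S₀ − S) = 12.4 × 677.8 g/m³ = 8.405 kg/d.
Biomass synthesised: P_X = Y_obs × 8.405 = 1.294 kg VSS/d.
R_O = Q·(S₀ − S) − 1.42·P_X = 8.405 − 1.42 × 1.294 = 6.567 kg O₂/d.

R_O ≈ 6.57 kg O₂/d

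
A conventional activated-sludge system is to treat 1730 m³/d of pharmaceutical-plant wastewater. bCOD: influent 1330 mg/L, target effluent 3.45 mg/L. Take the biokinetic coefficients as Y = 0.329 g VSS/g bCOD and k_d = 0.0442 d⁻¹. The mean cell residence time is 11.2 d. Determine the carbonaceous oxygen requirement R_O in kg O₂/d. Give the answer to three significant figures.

Observed yield with endogenous decay: Y_obs = Y / (1 + k_d·θ_c) = 0.329 / (1 + 0.0442 × 11.2) = 0.329 / 1.495 = 0.2201 g VSS/g bCOD.
Substrate removed = Q·(S₀ − S) = 1730 m³/d × (1330 − 3.45) g/m³ = 2.29×10^6 g/d = 2295 kg/d.
P_X = Y_obs·Q·(S₀ − S) = 0.2201 × 2295 = 505.0 kg VSS/d.
R_O = Q·ΔS − 1.42 P_X = 2295 − 717.1 = 1578 kg O₂/d.

R_O ≈ 1580 kg O₂/d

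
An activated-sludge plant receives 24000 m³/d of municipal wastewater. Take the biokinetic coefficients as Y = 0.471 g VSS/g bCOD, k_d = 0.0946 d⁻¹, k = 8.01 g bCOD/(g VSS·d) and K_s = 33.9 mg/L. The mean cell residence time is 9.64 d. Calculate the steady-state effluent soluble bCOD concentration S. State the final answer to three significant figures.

From the Monod/SRT balance for a CMAS, S = K_s·(1+k_d θ_c)/[θ_c·(Y k − k_d) − 1] = 33.9 × (1 + 0.0946 × 9.64) / [9.64 × (0.471 × 8.01 − 0.0946) − 1] = 64.81 / 34.46 = 1.881 mg/L.

S ≈ 1.88 mg/L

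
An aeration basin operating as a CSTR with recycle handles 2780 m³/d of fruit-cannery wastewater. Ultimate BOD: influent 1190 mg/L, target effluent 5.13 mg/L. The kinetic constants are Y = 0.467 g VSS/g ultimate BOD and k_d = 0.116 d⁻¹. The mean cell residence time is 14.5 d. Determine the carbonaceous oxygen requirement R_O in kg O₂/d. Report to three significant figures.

R_O ≈ 2480 kg O₂/d

The observed yield is Y_obs = Y/(1 + k_d·θ_c) = 0.467 / (1 + 0.116 × 14.5) = 0.467 / 2.682 = 0.1741 g VSS per g ultimate BOD removed.
Q·(S₀ − S) = 2780 × (1190 − 5.13) × 10⁻³ = 3294 kg/d removed.
Net sludge production P_X = 0.1741 × 3294 = 573.6 kg VSS/d.
R_O = Q·ΔS − 1.42 P_X = 3294 − 814.4 = 2479 kg O₂/d.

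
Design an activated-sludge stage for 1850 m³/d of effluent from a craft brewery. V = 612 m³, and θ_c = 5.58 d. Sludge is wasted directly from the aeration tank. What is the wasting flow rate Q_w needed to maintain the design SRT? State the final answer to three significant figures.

Wasting from the aeration tank: Q_w = V / θ_c = 612.0 / 5.58 = 109.7 m³/d.

Q_w ≈ 110 m³/d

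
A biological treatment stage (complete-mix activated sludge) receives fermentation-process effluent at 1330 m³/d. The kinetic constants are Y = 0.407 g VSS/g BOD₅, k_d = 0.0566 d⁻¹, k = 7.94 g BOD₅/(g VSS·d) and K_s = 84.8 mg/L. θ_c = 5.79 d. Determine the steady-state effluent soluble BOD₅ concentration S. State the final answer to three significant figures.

Effluent substrate depends only on kinetics and SRT: S = K_s(1 + k_d θ_c) / [θ_c(Yk − k_d) − 1] = 84.8 × (1 + 0.0566 × 5.79) / [5.79 × (0.407 × 7.94 − 0.0566) − 1] = 112.6 / 17.38 = 6.477 mg/L.

S ≈ 6.48 mg/L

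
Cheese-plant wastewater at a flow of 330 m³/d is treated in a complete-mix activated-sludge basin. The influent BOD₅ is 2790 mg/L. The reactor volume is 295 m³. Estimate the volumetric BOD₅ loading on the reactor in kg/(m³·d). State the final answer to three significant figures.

L_v ≈ 3.12 kg BOD₅/(m³·d)

Volumetric loading L_v = Q·S₀ / V = 330 × 2790 g/m³ / 295.0 m³ = 3121 g/(m³·d) = 3.121 kg BOD₅/(m³·d).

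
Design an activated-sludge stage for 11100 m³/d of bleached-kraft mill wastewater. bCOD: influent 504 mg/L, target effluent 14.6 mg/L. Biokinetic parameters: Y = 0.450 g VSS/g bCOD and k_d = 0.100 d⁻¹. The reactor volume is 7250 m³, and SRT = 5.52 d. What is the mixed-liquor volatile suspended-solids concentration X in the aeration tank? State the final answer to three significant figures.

X ≈ 1200 mg/L

X = Y·Q·ΔS·θ_c / [V·(1 + k_d θ_c)] = 0.450 × 11100 × (504 − 14.6) × 5.52 / [7250 × (1 + 0.100 × 5.52)] = 1199 mg/L.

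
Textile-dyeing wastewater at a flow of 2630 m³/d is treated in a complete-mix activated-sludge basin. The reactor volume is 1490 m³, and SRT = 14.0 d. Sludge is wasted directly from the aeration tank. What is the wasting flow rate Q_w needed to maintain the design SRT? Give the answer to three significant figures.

For wasting at MLVSS concentration, Q_w = V/θ_c = 1490/14.0 = 106.4 m³/d.

Q_w ≈ 106 m³/d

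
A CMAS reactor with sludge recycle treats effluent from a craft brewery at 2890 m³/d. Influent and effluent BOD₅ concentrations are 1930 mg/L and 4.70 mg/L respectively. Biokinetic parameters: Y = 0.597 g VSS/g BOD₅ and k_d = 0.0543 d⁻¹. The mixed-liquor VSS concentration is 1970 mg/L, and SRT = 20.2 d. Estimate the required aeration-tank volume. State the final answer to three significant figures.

From the SRT design equation V = Y Q (S₀−S) θ_c / [X (1 + k_d θ_c)] = 0.597 × 2890 × (1930 − 4.70) × 20.2 / [1970 × (1 + 0.0543 × 20.2)] = 6.71×10^7 / 4131 = 16244 m³.

V ≈ 16200 m³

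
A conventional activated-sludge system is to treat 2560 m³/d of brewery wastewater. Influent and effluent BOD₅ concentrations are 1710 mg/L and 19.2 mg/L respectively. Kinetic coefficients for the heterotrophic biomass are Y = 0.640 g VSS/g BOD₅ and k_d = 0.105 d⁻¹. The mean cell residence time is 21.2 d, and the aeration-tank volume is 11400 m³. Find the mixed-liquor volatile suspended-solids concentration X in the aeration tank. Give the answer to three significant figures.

From V·X·(1 + k_d·θ_c) = Y·Q·(S₀ − S)·θ_c: X = 0.640 × 2560 × (1710 − 19.2) × 21.2 / [11400 × (1 + 0.105 × 21.2)] = 1597 mg/L.

X ≈ 1600 mg/L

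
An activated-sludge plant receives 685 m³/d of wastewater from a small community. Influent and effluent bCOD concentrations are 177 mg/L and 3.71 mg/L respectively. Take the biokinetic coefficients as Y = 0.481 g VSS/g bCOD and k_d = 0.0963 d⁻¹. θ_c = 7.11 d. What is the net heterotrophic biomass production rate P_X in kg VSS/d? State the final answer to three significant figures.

P_X ≈ 33.9 kg VSS/d

Observed yield with endogenous decay: Y_obs = Y / (1 + k_d·θ_c) = 0.481 / (1 + 0.0963 × 7.11) = 0.481 / 1.685 = 0.2855 g VSS/g bCOD.
Q·(S₀ − S) = 685 × (177 − 3.71) × 10⁻³ = 118.7 kg/d removed.
Biomass produced: P_X = Y_obs·Q·ΔS = 0.2855 × 118.7 ≈ 33.89 kg VSS/d.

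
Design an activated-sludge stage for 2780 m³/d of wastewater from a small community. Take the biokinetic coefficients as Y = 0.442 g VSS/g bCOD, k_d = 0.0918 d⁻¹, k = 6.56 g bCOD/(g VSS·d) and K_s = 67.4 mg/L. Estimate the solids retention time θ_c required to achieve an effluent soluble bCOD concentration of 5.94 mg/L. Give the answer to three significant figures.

From 1/θ_c = Y·k·S/(K_s + S) − k_d: Y·k·S/(K_s+S) = 0.442 × 6.56 × 5.94 / (67.4 + 5.94) = 0.2348 d⁻¹.
θ_c = 1/(μ − k_d) = 1/(0.2348 − 0.0918) = 1/0.1430 = 6.991 d.

θ_c ≈ 6.99 d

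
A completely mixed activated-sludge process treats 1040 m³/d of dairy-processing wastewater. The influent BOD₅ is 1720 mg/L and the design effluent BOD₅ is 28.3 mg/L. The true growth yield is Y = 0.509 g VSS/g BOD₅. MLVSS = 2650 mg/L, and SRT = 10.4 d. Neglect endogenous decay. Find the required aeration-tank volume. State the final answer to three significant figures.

V ≈ 3510 m³

With k_d = 0 the design equation reduces to V = Y Q (S₀−S) θ_c / X = 0.509 × 1040 × (1720 − 28.3) × 10.4 / 2650 = 3514 m³.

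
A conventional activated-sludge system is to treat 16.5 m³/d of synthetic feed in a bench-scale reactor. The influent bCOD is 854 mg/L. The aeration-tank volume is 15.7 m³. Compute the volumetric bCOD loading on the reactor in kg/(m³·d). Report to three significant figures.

Applied bCOD load per unit volume = Q·S₀/V = (16.5 × 854/1000)/15.70 = 0.8975 kg bCOD·m⁻³·d⁻¹.

L_v ≈ 0.898 kg bCOD/(m³·d)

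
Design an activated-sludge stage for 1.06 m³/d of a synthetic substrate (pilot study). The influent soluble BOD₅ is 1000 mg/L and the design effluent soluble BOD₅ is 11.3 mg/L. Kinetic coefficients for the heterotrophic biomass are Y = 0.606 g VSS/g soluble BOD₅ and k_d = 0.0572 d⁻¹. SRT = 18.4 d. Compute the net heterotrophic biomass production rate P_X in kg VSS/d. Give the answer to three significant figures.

P_X ≈ 0.309 kg VSS/d

Correct the yield for decay: Y_obs = Y/(1 + k_d θ_c) = 0.606 / (1 + 0.0572 × 18.4) = 0.606 / 2.052 = 0.2953.
Mass of soluble BOD₅ removed per day: Q(S₀ − S) = 1.06 × 988.7 g/m³ = 1.048 kg/d.
P_X = Y_obs · Q(S₀ − S) = 0.2953 × 1.048 = 0.3094 kg VSS/d.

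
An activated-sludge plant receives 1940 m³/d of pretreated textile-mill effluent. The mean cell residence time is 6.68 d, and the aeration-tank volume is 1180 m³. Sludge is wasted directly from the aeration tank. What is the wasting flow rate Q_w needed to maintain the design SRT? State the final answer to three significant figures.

For wasting at MLVSS concentration, Q_w = V/θ_c = 1180/6.68 = 176.6 m³/d.

Q_w ≈ 177 m³/d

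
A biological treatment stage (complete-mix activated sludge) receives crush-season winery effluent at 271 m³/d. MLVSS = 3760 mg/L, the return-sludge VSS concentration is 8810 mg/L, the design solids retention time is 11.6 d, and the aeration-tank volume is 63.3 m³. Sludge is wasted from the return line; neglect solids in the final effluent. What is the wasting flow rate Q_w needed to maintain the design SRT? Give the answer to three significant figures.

Wasting from the return line (neglecting effluent solids): Q_w = V·X / (θ_c·X_r) = 63.30 × 3760 / (11.6 × 8810) = 2.329 m³/d.

Q_w ≈ 2.33 m³/d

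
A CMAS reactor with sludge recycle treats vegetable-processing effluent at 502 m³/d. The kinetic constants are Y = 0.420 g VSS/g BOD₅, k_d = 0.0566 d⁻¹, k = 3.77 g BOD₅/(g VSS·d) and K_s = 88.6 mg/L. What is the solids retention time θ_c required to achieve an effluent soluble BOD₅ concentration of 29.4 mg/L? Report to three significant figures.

θ_c ≈ 2.96 d

At the target effluent, Y k S/(K_s+S) = 0.420×3.77×29.4/118.0 = 0.3945 d⁻¹.
1/θ_c = 0.3945 − 0.0566 = 0.3379 d⁻¹, so θ_c = 2.959 d.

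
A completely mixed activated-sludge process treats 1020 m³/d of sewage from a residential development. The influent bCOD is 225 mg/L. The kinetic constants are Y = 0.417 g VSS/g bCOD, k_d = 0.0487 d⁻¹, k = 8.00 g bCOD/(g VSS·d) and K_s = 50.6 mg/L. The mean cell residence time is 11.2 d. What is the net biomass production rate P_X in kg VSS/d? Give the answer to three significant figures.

For a completely mixed reactor with recycle the Lawrence–McCarty relation gives S = K_s·(1 + k_d·θ_c) / [θ_c·(Y·k − k_d) − 1] = 50.6 × (1 + 0.0487 × 11.2) / [11.2 × (0.417 × 8.00 − 0.0487) − 1] = 78.20 / 35.82 = 2.183 mg/L.
Correct the yield for decay: Y_obs = Y/(1 + k_d θ_c) = 0.417 / (1 + 0.0487 × 11.2) = 0.417 / 1.545 = 0.2698.
Substrate removed = Q·(S₀ − S) = 1020 m³/d × (225 − 2.18) g/m³ = 2.27×10^5 g/d = 227.3 kg/d.
Biomass produced: P_X = Y_obs·Q·ΔS = 0.2698 × 227.3 ≈ 61.33 kg VSS/d.

P_X ≈ 61.3 kg VSS/d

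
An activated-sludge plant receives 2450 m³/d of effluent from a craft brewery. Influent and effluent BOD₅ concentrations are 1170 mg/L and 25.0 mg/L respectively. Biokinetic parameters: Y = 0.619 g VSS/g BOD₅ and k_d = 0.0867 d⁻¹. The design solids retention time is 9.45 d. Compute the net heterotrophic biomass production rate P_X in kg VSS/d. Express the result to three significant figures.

Y_obs = Y / (1 + k_d θ_c) = 0.619 / (1 + 0.0867 × 9.45) = 0.619 / 1.819 = 0.3402.
Q·(S₀ − S) = 2450 × (1170 − 25.0) × 10⁻³ = 2805 kg/d removed.
So the net sludge growth is P_X = 0.3402 × 2805 = 954.5 kg VSS/d.

P_X ≈ 954 kg VSS/d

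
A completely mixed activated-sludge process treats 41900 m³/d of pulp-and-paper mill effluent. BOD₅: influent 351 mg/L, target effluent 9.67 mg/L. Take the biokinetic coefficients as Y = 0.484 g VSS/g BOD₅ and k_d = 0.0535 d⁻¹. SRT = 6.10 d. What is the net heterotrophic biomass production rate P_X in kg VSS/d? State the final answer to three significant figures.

The observed yield is Y_obs = Y/(1 + k_d·θ_c) = 0.484 / (1 + 0.0535 × 6.10) = 0.484 / 1.326 = 0.3649 g VSS per g BOD₅ removed.
Mass of BOD₅ removed per day: Q(S₀ − S) = 41900 × 341.3 g/m³ = 14302 kg/d.
Net biomass production P_X = Y_obs × Q·(S₀ − S) = 0.3649 × 14302 = 5219 kg VSS/d.

P_X ≈ 5220 kg VSS/d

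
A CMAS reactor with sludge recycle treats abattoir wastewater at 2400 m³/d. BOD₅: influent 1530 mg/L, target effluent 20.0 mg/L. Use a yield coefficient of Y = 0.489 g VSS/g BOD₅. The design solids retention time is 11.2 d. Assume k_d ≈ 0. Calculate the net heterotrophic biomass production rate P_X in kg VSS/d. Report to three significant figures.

With endogenous decay neglected, the observed yield equals the true yield: Y_obs = Y = 0.489 g VSS/g BOD₅.
Q·(S₀ − S) = 2400 × (1530 − 20.0) × 10⁻³ = 3624 kg/d removed.
Net biomass production P_X = Y_obs × Q·(S₀ − S) = 0.4890 × 3624 = 1772 kg VSS/d.

P_X ≈ 1770 kg VSS/d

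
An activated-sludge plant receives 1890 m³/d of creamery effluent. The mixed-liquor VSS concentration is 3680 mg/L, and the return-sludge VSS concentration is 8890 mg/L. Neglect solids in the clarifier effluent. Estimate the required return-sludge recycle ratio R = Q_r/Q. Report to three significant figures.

Solids balance on the clarifier gives (1+R)X = R·X_r, so R = X/(X_r − X) = 3680 / (8890 − 3680) = 0.7063.

R ≈ 0.706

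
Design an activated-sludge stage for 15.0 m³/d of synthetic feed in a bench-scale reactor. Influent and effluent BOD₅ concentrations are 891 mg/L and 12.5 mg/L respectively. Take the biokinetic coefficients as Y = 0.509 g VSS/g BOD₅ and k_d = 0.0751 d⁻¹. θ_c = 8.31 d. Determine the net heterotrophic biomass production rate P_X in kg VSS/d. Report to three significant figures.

The observed yield is Y_obs = Y/(1 + k_d·θ_c) = 0.509 / (1 + 0.0751 × 8.31) = 0.509 / 1.624 = 0.3134 g VSS per g BOD₅ removed.
Substrate removed = Q·(S₀ − S) = 15.0 m³/d × (891 − 12.5) g/m³ = 1.32×10^4 g/d = 13.18 kg/d.
Biomass produced: P_X = Y_obs·Q·ΔS = 0.3134 × 13.18 ≈ 4.130 kg VSS/d.

P_X ≈ 4.13 kg VSS/d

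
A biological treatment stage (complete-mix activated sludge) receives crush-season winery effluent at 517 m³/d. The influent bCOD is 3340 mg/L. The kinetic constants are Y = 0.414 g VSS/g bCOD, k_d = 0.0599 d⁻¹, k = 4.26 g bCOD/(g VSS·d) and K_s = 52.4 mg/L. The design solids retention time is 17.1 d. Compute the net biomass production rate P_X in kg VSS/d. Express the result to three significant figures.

For a completely mixed reactor with recycle the Lawrence–McCarty relation gives S = K_s·(1 + k_d·θ_c) / [θ_c·(Y·k − k_d) − 1] = 52.4 × (1 + 0.0599 × 17.1) / [17.1 × (0.414 × 4.26 − 0.0599) − 1] = 106.1 / 28.13 = 3.770 mg/L.
Y_obs = Y / (1 + k_d θ_c) = 0.414 / (1 + 0.0599 × 17.1) = 0.414 / 2.024 = 0.2045.
ΔS = 3340 − 3.77 = 3336 mg/L, so the substrate removal rate is 517 × 3336/1000 = 1725 kg bCOD/d.
So the net sludge growth is P_X = 0.2045 × 1725 = 352.8 kg VSS/d.

P_X ≈ 353 kg VSS/d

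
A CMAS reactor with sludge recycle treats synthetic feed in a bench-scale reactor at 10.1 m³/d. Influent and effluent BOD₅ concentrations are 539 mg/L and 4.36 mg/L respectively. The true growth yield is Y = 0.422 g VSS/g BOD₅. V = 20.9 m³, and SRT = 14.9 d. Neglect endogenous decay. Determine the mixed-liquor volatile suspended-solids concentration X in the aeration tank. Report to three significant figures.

From V·X = Y·Q·(S₀ − S)·θ_c (decay neglected): X = 0.422 × 10.1 × (539 − 4.36) × 14.9 / 20.9 = 1625 mg/L.

X ≈ 1620 mg/L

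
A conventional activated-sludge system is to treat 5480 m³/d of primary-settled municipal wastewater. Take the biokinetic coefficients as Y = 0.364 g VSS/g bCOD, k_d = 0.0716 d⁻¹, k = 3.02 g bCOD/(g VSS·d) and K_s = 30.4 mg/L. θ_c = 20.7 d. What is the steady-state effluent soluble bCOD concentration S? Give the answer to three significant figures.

For a completely mixed reactor with recycle the Lawrence–McCarty relation gives S = K_s·(1 + k_d·θ_c) / [θ_c·(Y·k − k_d) − 1] = 30.4 × (1 + 0.0716 × 20.7) / [20.7 × (0.364 × 3.02 − 0.0716) − 1] = 75.46 / 20.27 = 3.722 mg/L.

S ≈ 3.72 mg/L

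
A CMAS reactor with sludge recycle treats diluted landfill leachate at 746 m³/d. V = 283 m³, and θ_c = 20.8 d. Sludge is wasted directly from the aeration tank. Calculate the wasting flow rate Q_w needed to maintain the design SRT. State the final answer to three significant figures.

Q_w ≈ 13.6 m³/d

With mixed-liquor wasting, θ_c = V/Q_w, so Q_w = V/θ_c = 283.0/20.8 = 13.61 m³/d.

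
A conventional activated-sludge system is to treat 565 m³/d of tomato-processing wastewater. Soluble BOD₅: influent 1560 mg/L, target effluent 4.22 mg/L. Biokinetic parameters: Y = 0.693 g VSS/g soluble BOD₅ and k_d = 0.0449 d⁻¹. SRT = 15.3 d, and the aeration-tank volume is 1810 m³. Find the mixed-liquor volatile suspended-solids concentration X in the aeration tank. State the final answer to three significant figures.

From V·X·(1 + k_d·θ_c) = Y·Q·(S₀ − S)·θ_c: X = 0.693 × 565 × (1560 − 4.22) × 15.3 / [1810 × (1 + 0.0449 × 15.3)] = 3052 mg/L.

X ≈ 3050 mg/L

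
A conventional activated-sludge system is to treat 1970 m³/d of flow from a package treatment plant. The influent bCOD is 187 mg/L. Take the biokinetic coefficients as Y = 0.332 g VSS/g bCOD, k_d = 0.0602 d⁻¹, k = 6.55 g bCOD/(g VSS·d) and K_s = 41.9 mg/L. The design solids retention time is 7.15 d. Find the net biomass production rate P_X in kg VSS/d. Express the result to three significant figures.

P_X ≈ 83.6 kg VSS/d

For a completely mixed reactor with recycle the Lawrence–McCarty relation gives S = K_s·(1 + k_d·θ_c) / [θ_c·(Y·k − k_d) − 1] = 41.9 × (1 + 0.0602 × 7.15) / [7.15 × (0.332 × 6.55 − 0.0602) − 1] = 59.94 / 14.12 = 4.245 mg/L.
The observed yield is Y_obs = Y/(1 + k_d·θ_c) = 0.332 / (1 + 0.0602 × 7.15) = 0.332 / 1.430 = 0.2321 g VSS per g bCOD removed.
Mass of bCOD removed per day: Q(S₀ − S) = 1970 × 182.8 g/m³ = 360.0 kg/d.
Net biomass production P_X = Y_obs × Q·(S₀ − S) = 0.2321 × 360.0 = 83.56 kg VSS/d.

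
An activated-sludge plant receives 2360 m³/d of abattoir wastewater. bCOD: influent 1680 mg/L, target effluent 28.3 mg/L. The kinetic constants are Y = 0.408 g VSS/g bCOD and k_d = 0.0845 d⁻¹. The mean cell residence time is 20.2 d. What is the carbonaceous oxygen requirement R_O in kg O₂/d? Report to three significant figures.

R_O ≈ 3060 kg O₂/d

The observed yield is Y_obs = Y/(1 + k_d·θ_c) = 0.408 / (1 + 0.0845 × 20.2) = 0.408 / 2.707 = 0.1507 g VSS per g bCOD removed.
ΔS = 1680 − 28.3 = 1652 mg/L, so the substrate removal rate is 2360 × 1652/1000 = 3898 kg bCOD/d.
P_X = Y_obs·Q·(S₀ − S) = 0.1507 × 3898 = 587.5 kg VSS/d.
Carbonaceous O₂ demand = substrate oxidised − cell-mass equivalent = 3898 − 1.42 × 587.5 = 3064 kg O₂/d.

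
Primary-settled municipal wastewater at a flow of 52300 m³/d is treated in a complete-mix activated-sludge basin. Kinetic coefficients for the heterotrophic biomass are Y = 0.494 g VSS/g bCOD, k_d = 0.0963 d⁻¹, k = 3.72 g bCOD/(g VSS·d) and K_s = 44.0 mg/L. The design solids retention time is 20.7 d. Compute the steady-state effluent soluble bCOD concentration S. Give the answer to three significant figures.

For a completely mixed reactor with recycle the Lawrence–McCarty relation gives S = K_s·(1 + k_d·θ_c) / [θ_c·(Y·k − k_d) − 1] = 44.0 × (1 + 0.0963 × 20.7) / [20.7 × (0.494 × 3.72 − 0.0963) − 1] = 131.7 / 35.05 = 3.758 mg/L.

S ≈ 3.76 mg/L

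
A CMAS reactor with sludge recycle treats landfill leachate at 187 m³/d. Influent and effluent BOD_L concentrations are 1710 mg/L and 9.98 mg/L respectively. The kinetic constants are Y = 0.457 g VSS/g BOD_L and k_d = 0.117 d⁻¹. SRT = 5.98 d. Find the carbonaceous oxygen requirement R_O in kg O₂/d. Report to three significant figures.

R_O ≈ 197 kg O₂/d

Correct the yield for decay: Y_obs = Y/(1 + k_d θ_c) = 0.457 / (1 + 0.117 × 5.98) = 0.457 / 1.700 = 0.2689.
Q·(S₀ − S) = 187 × (1710 − 9.98) × 10⁻³ = 317.9 kg/d removed.
Biomass synthesised: P_X = Y_obs × 317.9 = 85.48 kg VSS/d.
R_O = Q·ΔS − 1.42 P_X = 317.9 − 121.4 = 196.5 kg O₂/d.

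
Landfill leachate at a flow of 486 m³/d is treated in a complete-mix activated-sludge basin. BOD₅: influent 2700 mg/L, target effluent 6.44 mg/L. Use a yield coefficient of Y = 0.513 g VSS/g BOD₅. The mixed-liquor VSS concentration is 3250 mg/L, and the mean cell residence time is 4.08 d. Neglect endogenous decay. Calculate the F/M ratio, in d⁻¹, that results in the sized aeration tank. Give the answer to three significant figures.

F/M ≈ 0.479 d⁻¹

Biomass mass balance (decay neglected): V·X = Y·Q·(S₀ − S)·θ_c, so V = 0.513 × 486 × (2700 − 6.44) × 4.08 / 3250 = 843.1 m³.
Food-to-microorganism ratio F/M = Q S₀ / (V X) = 486 × 2700 / (843.1 × 3250) = 0.4789 d⁻¹.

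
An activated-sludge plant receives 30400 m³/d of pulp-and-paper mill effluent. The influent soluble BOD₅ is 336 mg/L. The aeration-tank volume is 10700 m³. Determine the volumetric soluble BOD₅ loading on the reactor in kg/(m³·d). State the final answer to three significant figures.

L_v = Q S₀ / V = 30400 × 336 × 10⁻³ / 10700 = 0.9546 kg/(m³·d).

L_v ≈ 0.955 kg soluble BOD₅/(m³·d)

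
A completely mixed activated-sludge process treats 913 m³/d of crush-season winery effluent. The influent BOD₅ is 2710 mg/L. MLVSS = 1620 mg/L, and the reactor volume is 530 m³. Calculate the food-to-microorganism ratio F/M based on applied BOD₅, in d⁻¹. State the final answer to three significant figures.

Food-to-microorganism ratio F/M = Q S₀ / (V X) = 913 × 2710 / (530.0 × 1620) = 2.882 d⁻¹.

F/M ≈ 2.88 d⁻¹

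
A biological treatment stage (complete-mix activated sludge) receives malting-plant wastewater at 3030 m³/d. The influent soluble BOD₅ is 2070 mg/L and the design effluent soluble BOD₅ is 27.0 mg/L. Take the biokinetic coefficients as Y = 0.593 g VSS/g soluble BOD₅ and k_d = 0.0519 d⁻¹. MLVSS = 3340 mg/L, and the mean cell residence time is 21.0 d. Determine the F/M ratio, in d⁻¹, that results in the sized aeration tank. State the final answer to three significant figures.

Rearranging the biomass balance for a CMAS with decay, V = Y·Q·ΔS·θ_c / [X·(1+k_d θ_c)] = 0.593 × 3030 × (2070 − 27.0) × 21.0 / [3340 × (1 + 0.0519 × 21.0)] = 7.71×10^7 / 6980 = 11044 m³.
Food-to-microorganism ratio F/M = Q S₀ / (V X) = 3030 × 2070 / (11044 × 3340) = 0.1700 d⁻¹.

F/M ≈ 0.170 d⁻¹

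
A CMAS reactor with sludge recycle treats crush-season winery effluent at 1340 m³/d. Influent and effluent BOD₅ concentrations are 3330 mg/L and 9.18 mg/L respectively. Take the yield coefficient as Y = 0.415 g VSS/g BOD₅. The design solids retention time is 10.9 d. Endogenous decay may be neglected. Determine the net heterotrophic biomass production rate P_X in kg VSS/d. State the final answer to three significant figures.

P_X ≈ 1850 kg VSS/d

No decay correction is needed, so Y_obs = Y = 0.415.
Mass of BOD₅ removed per day: Q(S₀ − S) = 1340 × 3321 g/m³ = 4450 kg/d.
Net biomass production P_X = Y_obs × Q·(S₀ − S) = 0.4150 × 4450 = 1847 kg VSS/d.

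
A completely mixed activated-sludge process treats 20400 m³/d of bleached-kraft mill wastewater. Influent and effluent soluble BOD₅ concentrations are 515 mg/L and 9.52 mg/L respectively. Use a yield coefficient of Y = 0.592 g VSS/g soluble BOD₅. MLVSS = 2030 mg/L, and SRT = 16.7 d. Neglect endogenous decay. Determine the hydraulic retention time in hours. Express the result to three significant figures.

τ ≈ 59.1 h

V·X = Y·Q·ΔS·θ_c gives V = 0.592 × 20400 × (515 − 9.52) × 16.7 / 2030 = 50220 m³.
Hydraulic retention time τ = V/Q = 50220 / 20400 = 2.462 d = 59.08 h.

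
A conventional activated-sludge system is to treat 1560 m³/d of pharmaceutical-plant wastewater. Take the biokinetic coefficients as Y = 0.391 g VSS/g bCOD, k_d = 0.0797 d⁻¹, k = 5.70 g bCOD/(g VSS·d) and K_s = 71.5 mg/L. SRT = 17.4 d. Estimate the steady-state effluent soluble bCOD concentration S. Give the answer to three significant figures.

For a completely mixed reactor with recycle the Lawrence–McCarty relation gives S = K_s·(1 + k_d·θ_c) / [θ_c·(Y·k − k_d) − 1] = 71.5 × (1 + 0.0797 × 17.4) / [17.4 × (0.391 × 5.70 − 0.0797) − 1] = 170.7 / 36.39 = 4.689 mg/L.

S ≈ 4.69 mg/L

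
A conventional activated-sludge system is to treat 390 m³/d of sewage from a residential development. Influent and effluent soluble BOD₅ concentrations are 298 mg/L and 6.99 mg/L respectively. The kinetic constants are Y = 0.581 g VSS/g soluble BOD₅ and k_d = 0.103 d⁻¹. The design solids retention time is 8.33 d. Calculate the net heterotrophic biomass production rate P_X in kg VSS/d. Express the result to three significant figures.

P_X ≈ 35.5 kg VSS/d

Y_obs = Y / (1 + k_d θ_c) = 0.581 / (1 + 0.103 × 8.33) = 0.581 / 1.858 = 0.3127.
Mass of soluble BOD₅ removed per day: Q(S₀ − S) = 390 × 291.0 g/m³ = 113.5 kg/d.
Net biomass production P_X = Y_obs × Q·(S₀ − S) = 0.3127 × 113.5 = 35.49 kg VSS/d.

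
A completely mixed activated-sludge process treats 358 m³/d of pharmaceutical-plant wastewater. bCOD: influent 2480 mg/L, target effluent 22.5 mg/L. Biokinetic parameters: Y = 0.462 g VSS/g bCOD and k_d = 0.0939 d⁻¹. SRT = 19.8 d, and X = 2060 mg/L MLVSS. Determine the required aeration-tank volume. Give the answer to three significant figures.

From the SRT design equation V = Y Q (S₀−S) θ_c / [X (1 + k_d θ_c)] = 0.462 × 358 × (2480 − 22.5) × 19.8 / [2060 × (1 + 0.0939 × 19.8)] = 8.05×10^6 / 5890 = 1366 m³.

V ≈ 1370 m³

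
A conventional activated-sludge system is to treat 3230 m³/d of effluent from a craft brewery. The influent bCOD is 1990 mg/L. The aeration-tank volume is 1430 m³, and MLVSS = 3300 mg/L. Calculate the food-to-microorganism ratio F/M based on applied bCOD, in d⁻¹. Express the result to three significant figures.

F/M ≈ 1.36 d⁻¹

Food-to-microorganism ratio F/M = Q S₀ / (V X) = 3230 × 1990 / (1430 × 3300) = 1.362 d⁻¹.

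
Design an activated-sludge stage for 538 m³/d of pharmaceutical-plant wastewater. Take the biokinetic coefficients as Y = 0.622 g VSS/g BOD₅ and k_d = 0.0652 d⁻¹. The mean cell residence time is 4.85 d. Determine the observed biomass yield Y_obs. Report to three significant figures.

Y_obs ≈ 0.473 g VSS/g BOD₅

Correct the yield for decay: Y_obs = Y/(1 + k_d θ_c) = 0.622 / (1 + 0.0652 × 4.85) = 0.622 / 1.316 = 0.4726.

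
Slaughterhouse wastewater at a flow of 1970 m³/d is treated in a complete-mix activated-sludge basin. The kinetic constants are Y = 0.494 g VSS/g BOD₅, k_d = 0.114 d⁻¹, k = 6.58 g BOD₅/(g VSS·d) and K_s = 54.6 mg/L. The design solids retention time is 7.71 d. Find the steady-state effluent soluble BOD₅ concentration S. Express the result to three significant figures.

S ≈ 4.43 mg/L

Effluent substrate depends only on kinetics and SRT: S = K_s(1 + k_d θ_c) / [θ_c(Yk − k_d) − 1] = 54.6 × (1 + 0.114 × 7.71) / [7.71 × (0.494 × 6.58 − 0.114) − 1] = 102.6 / 23.18 = 4.425 mg/L.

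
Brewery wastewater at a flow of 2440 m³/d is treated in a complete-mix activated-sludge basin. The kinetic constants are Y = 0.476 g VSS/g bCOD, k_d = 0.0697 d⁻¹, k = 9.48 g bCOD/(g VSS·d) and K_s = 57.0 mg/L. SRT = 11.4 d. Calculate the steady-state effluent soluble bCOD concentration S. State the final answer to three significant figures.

S ≈ 2.06 mg/L

For a completely mixed reactor with recycle the Lawrence–McCarty relation gives S = K_s·(1 + k_d·θ_c) / [θ_c·(Y·k − k_d) − 1] = 57.0 × (1 + 0.0697 × 11.4) / [11.4 × (0.476 × 9.48 − 0.0697) − 1] = 102.3 / 49.65 = 2.060 mg/L.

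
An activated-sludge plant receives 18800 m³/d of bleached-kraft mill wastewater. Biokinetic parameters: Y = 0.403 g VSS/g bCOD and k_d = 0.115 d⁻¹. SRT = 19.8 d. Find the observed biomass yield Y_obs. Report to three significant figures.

The observed yield is Y_obs = Y/(1 + k_d·θ_c) = 0.403 / (1 + 0.115 × 19.8) = 0.403 / 3.277 = 0.1230 g VSS per g bCOD removed.

Y_obs ≈ 0.123 g VSS/g bCOD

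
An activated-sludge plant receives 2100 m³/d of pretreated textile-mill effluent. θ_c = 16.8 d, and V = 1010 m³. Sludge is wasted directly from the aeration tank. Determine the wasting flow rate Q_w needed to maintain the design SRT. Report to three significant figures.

With mixed-liquor wasting, θ_c = V/Q_w, so Q_w = V/θ_c = 1010/16.8 = 60.12 m³/d.

Q_w ≈ 60.1 m³/d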